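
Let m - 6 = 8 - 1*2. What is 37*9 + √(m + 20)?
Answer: 333 + 4*√2 ≈ 338.66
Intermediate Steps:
m = 12 (m = 6 + (8 - 1*2) = 6 + (8 - 2) = 6 + 6 = 12)
37*9 + √(m + 20) = 37*9 + √(12 + 20) = 333 + √32 = 333 + 4*√2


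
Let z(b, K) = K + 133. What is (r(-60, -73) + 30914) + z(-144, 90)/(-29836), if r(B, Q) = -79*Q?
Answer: 1094414093/29836 ≈ 36681.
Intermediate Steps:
z(b, K) = 133 + K
(r(-60, -73) + 30914) + z(-144, 90)/(-29836) = (-79*(-73) + 30914) + (133 + 90)/(-29836) = (5767 + 30914) + 223*(-1/29836) = 36681 - 223/29836 = 1094414093/29836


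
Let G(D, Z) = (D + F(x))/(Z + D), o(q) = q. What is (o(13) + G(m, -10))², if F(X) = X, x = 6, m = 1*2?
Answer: 144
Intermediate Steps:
m = 2
G(D, Z) = (6 + D)/(D + Z) (G(D, Z) = (D + 6)/(Z + D) = (6 + D)/(D + Z))
(o(13) + G(m, -10))² = (13 + (6 + 2)/(2 - 10))² = (13 + 8/(-8))² = (13 - ⅛*8)² = (13 - 1)² = 12² = 144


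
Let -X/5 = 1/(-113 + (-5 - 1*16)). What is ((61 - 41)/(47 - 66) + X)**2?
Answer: 6682225/6482116 ≈ 1.0309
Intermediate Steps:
X = 5/134 (X = -5/(-113 + (-5 - 1*16)) = -5/(-113 + (-5 - 16)) = -5/(-113 - 21) = -5/(-134) = -5*(-1/134) = 5/134 ≈ 0.037313)
((61 - 41)/(47 - 66) + X)**2 = ((61 - 41)/(47 - 66) + 5/134)**2 = (20/(-19) + 5/134)**2 = (20*(-1/19) + 5/134)**2 = (-20/19 + 5/134)**2 = (-2585/2546)**2 = 6682225/6482116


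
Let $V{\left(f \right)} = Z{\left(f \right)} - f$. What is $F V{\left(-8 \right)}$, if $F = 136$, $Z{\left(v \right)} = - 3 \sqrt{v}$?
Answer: $1088 - 816 i \sqrt{2} \approx 1088.0 - 1154.0 i$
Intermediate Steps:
$V{\left(f \right)} = - f - 3 \sqrt{f}$ ($V{\left(f \right)} = - 3 \sqrt{f} - f = - f - 3 \sqrt{f}$)
$F V{\left(-8 \right)} = 136 \left(\left(-1\right) \left(-8\right) - 3 \sqrt{-8}\right) = 136 \left(8 - 3 \cdot 2 i \sqrt{2}\right) = 136 \left(8 - 6 i \sqrt{2}\right) = 1088 - 816 i \sqrt{2}$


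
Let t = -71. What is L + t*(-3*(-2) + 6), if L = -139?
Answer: -991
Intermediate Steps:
L + t*(-3*(-2) + 6) = -139 - 71*(-3*(-2) + 6) = -139 - 71*(6 + 6) = -139 - 71*12 = -139 - 852 = -991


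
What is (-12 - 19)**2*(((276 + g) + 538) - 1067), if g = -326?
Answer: -556419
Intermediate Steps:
(-12 - 19)**2*(((276 + g) + 538) - 1067) = (-12 - 19)**2*(((276 - 326) + 538) - 1067) = (-31)**2*((-50 + 538) - 1067) = 961*(488 - 1067) = 961*(-579) = -556419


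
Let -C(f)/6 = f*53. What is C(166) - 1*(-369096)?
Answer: 316308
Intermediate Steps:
C(f) = -318*f (C(f) = -6*f*53 = -318*f)
C(166) - 1*(-369096) = -318*166 - 1*(-369096) = -52788 + 369096 = 316308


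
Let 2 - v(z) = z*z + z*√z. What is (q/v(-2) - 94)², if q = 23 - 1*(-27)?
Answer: (-3511*I + 22372*√2)/(-I + 2*√2) ≈ 10333.0 + 2412.0*I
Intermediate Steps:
v(z) = 2 - z² - z^(3/2) (v(z) = 2 - (z*z + z*√z) = 2 - (z² + z^(3/2)) = 2 + (-z² - z^(3/2)) = 2 - z² - z^(3/2))
q = 50 (q = 23 + 27 = 50)
(q/v(-2) - 94)² = (50/(2 - 1*(-2)² - (-2)^(3/2)) - 94)² = (50/(2 - 1*4 - (-2)*I*√2) - 94)² = (50/(2 - 4 + 2*I*√2) - 94)² = (50/(-2 + 2*I*√2) - 94)² = (-94 + 50/(-2 + 2*I*√2))²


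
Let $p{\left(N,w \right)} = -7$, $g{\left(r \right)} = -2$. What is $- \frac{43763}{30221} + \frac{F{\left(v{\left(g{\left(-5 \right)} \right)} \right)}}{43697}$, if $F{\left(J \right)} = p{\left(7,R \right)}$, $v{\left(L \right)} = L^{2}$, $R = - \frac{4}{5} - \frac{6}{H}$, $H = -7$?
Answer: $- \frac{1912523358}{1320567037} \approx -1.4483$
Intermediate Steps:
$R = \frac{2}{35}$ ($R = - \frac{4}{5} - \frac{6}{-7} = \left(-4\right) \frac{1}{5} - - \frac{6}{7} = - \frac{4}{5} + \frac{6}{7} = \frac{2}{35} \approx 0.057143$)
$F{\left(J \right)} = -7$
$- \frac{43763}{30221} + \frac{F{\left(v{\left(g{\left(-5 \right)} \right)} \right)}}{43697} = - \frac{43763}{30221} - \frac{7}{43697} = - \frac{1912523358}{1320567037}$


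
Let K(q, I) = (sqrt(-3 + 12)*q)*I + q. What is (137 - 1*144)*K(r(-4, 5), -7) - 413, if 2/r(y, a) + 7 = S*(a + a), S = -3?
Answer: -15561/37 ≈ -420.57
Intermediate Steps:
r(y, a) = 2/(-7 - 6*a) (r(y, a) = 2/(-7 - 3*(a + a)) = 2/(-7 - 6*a))
K(q, I) = q + 3*I*q (K(q, I) = (sqrt(9)*q)*I + q = (3*q)*I + q = 3*I*q + q = q + 3*I*q)
(137 - 1*144)*K(r(-4, 5), -7) - 413 = (137 - 1*144)*((-2/(7 + 6*5))*(1 + 3*(-7))) - 413 = (137 - 144)*((-2/(7 + 30))*(1 - 21)) - 413 = -7*(-2/37)*(-20) - 413 = -7*(-2*1/37)*(-20) - 413 = -(-14)*(-20)/37 - 413 = -7*40/37 - 413 = -280/37 - 413 = -15561/37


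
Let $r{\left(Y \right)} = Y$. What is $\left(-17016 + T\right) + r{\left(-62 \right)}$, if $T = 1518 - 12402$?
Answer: $-27962$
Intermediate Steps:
$T = -10884$
$\left(-17016 + T\right) + r{\left(-62 \right)} = \left(-17016 - 10884\right) - 62 = -27900 - 62 = -27962$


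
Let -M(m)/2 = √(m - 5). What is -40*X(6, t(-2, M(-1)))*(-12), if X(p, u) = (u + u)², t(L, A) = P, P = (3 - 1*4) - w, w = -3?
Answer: 7680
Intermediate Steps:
P = 2 (P = (3 - 1*4) - 1*(-3) = (3 - 4) + 3 = -1 + 3 = 2)
M(m) = -2*√(-5 + m) (M(m) = -2*√(m - 5) = -2*√(-5 + m))
t(L, A) = 2
X(p, u) = 4*u² (X(p, u) = (2*u)² = 4*u²)
-40*X(6, t(-2, M(-1)))*(-12) = -160*2²*(-12) = -160*4*(-12) = -40*16*(-12) = -640*(-12) = 7680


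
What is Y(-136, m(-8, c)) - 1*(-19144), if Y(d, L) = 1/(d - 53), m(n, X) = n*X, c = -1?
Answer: 3618215/189 ≈ 19144.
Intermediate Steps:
m(n, X) = X*n
Y(d, L) = 1/(-53 + d)
Y(-136, m(-8, c)) - 1*(-19144) = 1/(-53 - 136) - 1*(-19144) = 1/(-189) + 19144 = -1/189 + 19144 = 3618215/189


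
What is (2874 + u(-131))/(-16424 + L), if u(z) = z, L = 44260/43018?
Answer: -58999187/353241686 ≈ -0.16702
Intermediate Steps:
L = 22130/21509 (L = 44260*(1/43018) = 22130/21509 ≈ 1.0289)
(2874 + u(-131))/(-16424 + L) = (2874 - 131)/(-16424 + 22130/21509) = 2743/(-353241686/21509) = 2743*(-21509/353241686) = -58999187/353241686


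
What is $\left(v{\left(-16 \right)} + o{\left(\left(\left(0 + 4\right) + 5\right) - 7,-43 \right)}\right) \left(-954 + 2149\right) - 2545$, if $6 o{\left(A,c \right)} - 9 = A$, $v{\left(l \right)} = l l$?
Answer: $\frac{1833395}{6} \approx 3.0557 \cdot 10^{5}$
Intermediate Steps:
$v{\left(l \right)} = l^{2}$
$o{\left(A,c \right)} = \frac{3}{2} + \frac{A}{6}$
$\left(v{\left(-16 \right)} + o{\left(\left(\left(0 + 4\right) + 5\right) - 7,-43 \right)}\right) \left(-954 + 2149\right) - 2545 = \left(\left(-16\right)^{2} + \left(\frac{3}{2} + \frac{\left(\left(0 + 4\right) + 5\right) - 7}{6}\right)\right) \left(-954 + 2149\right) - 2545 = \left(256 + \left(\frac{3}{2} + \frac{\left(4 + 5\right) - 7}{6}\right)\right) 1195 - 2545 = \left(256 + \left(\frac{3}{2} + \frac{9 - 7}{6}\right)\right) 1195 - 2545 = \left(256 + \left(\frac{3}{2} + \frac{1}{6} \cdot 2\right)\right) 1195 - 2545 = \left(256 + \left(\frac{3}{2} + \frac{1}{3}\right)\right) 1195 - 2545 = \left(256 + \frac{11}{6}\right) 1195 - 2545 = \frac{1547}{6} \cdot 1195 - 2545 = \frac{1848665}{6} - 2545 = \frac{1833395}{6}$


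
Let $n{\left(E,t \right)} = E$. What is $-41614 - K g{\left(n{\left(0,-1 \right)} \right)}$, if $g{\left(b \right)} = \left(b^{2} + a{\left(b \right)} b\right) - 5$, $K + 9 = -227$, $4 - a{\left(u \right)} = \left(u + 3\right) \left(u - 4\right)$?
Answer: $-42794$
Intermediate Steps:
$a{\left(u \right)} = 4 - \left(-4 + u\right) \left(3 + u\right)$ ($a{\left(u \right)} = 4 - \left(u + 3\right) \left(u - 4\right) = 4 - \left(3 + u\right) \left(-4 + u\right) = 4 - \left(-4 + u\right) \left(3 + u\right)$)
$K = -236$ ($K = -9 - 227 = -236$)
$g{\left(b \right)} = -5 + b^{2} + b \left(16 + b - b^{2}\right)$ ($g{\left(b \right)} = \left(b^{2} + \left(16 + b - b^{2}\right) b\right) - 5 = \left(b^{2} + b \left(16 + b - b^{2}\right)\right) - 5 = -5 + b^{2} + b \left(16 + b - b^{2}\right)$)
$-41614 - K g{\left(n{\left(0,-1 \right)} \right)} = -41614 - - 236 \left(-5 + 0^{2} + 0 \left(16 + 0 - 0^{2}\right)\right) = -41614 - - 236 \left(-5 + 0 + 0 \left(16 + 0 - 0\right)\right) = -41614 - - 236 \left(-5 + 0 + 0 \left(16 + 0 + 0\right)\right) = -41614 - - 236 \left(-5 + 0 + 0 \cdot 16\right) = -41614 - - 236 \left(-5 + 0 + 0\right) = -41614 - \left(-236\right) \left(-5\right) = -41614 - 1180 = -42794$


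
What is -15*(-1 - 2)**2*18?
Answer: -2430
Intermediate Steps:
-15*(-1 - 2)**2*18 = -15*(-3)**2*18 = -15*9*18 = -135*18 = -2430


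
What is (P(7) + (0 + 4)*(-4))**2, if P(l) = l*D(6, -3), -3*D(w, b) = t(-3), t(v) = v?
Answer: 81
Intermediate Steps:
D(w, b) = 1 (D(w, b) = -1/3*(-3) = 1)
P(l) = l (P(l) = l*1 = l)
(P(7) + (0 + 4)*(-4))**2 = (7 + (0 + 4)*(-4))**2 = (7 + 4*(-4))**2 = (7 - 16)**2 = (-9)**2 = 81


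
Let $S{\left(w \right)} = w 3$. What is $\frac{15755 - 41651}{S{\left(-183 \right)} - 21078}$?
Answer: $\frac{8632}{7209} \approx 1.1974$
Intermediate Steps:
$S{\left(w \right)} = 3 w$
$\frac{15755 - 41651}{S{\left(-183 \right)} - 21078} = \frac{15755 - 41651}{3 \left(-183\right) - 21078} = - \frac{25896}{-549 - 21078} = - \frac{25896}{-21627} = \left(-25896\right) \left(- \frac{1}{21627}\right) = \frac{8632}{7209}$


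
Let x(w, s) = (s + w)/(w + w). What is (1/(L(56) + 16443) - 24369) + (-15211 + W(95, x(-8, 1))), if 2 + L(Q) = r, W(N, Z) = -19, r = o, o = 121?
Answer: -655838637/16562 ≈ -39599.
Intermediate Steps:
x(w, s) = (s + w)/(2*w) (x(w, s) = (s + w)/((2*w)) = (s + w)*(1/(2*w)) = (s + w)/(2*w))
r = 121
L(Q) = 119 (L(Q) = -2 + 121 = 119)
(1/(L(56) + 16443) - 24369) + (-15211 + W(95, x(-8, 1))) = (1/(119 + 16443) - 24369) + (-15211 - 19) = (1/16562 - 24369) - 15230 = -403599377/16562 - 15230 = -655838637/16562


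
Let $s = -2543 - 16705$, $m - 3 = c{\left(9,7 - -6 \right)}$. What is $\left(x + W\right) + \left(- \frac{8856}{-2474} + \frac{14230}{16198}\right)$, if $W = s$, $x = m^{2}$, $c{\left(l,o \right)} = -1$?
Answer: $- \frac{192750638345}{10018463} \approx -19240.0$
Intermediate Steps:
$m = 2$ ($m = 3 - 1 = 2$)
$x = 4$ ($x = 2^{2} = 4$)
$s = -19248$ ($s = -2543 - 16705 = -19248$)
$W = -19248$
$\left(x + W\right) + \left(- \frac{8856}{-2474} + \frac{14230}{16198}\right) = \left(4 - 19248\right) + \left(- \frac{8856}{-2474} + \frac{14230}{16198}\right) = -19244 + \left(\left(-8856\right) \left(- \frac{1}{2474}\right) + 14230 \cdot \frac{1}{16198}\right) = -19244 + \left(\frac{4428}{1237} + \frac{7115}{8099}\right) = -19244 + \frac{44663627}{10018463} = - \frac{192750638345}{10018463}$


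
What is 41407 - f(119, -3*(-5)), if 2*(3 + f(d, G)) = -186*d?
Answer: 52477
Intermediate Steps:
f(d, G) = -3 - 93*d (f(d, G) = -3 + (-186*d)/2 = -3 - 93*d)
41407 - f(119, -3*(-5)) = 41407 - (-3 - 93*119) = 41407 - (-3 - 11067) = 41407 - 1*(-11070) = 41407 + 11070 = 52477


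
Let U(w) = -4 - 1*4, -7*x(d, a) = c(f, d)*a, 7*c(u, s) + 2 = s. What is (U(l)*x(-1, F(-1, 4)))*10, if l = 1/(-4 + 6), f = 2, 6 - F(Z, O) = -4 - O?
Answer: -480/7 ≈ -68.571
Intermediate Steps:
F(Z, O) = 10 + O (F(Z, O) = 6 - (-4 - O) = 6 + (4 + O) = 10 + O)
c(u, s) = -2/7 + s/7
x(d, a) = -a*(-2/7 + d/7)/7 (x(d, a) = -(-2/7 + d/7)*a/7 = -a*(-2/7 + d/7)/7)
l = 1/2 ≈ 0.50000
U(w) = -8 (U(w) = -4 - 4 = -8)
(U(l)*x(-1, F(-1, 4)))*10 = -8*(10 + 4)*(2 - 1*(-1))/49*10 = -8*14*(2 + 1)/49*10 = -8*14*3/49*10 = -8*6/7*10 = -48/7*10 = -480/7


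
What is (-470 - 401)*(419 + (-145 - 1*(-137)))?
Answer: -357981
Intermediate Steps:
(-470 - 401)*(419 + (-145 - 1*(-137))) = -871*(419 + (-145 + 137)) = -871*(419 - 8) = -871*411 = -357981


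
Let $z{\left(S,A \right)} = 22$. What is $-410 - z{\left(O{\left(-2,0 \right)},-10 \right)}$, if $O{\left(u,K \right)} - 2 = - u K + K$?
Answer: $-432$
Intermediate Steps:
$O{\left(u,K \right)} = 2 + K - K u$ ($O{\left(u,K \right)} = 2 + \left(- u K + K\right) = 2 - \left(- K + K u\right) = 2 + K - K u$)
$-410 - z{\left(O{\left(-2,0 \right)},-10 \right)} = -410 - 22 = -432$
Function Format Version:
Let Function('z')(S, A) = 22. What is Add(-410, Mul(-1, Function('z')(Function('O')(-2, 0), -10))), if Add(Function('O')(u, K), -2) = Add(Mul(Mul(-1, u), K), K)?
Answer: -432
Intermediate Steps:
Function('O')(u, K) = Add(2, K, Mul(-1, K, u)) (Function('O')(u, K) = Add(2, Add(Mul(Mul(-1, u), K), K)) = Add(2, Add(Mul(-1, K, u), K)) = Add(2, Add(K, Mul(-1, K, u))) = Add(2, K, Mul(-1, K, u)))
Add(-410, Mul(-1, Function('z')(Function('O')(-2, 0), -10))) = Add(-410, Mul(-1, 22)) = Add(-410, -22) = -432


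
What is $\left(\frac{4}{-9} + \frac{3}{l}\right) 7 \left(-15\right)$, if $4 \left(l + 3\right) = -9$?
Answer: $\frac{320}{3} \approx 106.67$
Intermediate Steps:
$l = - \frac{21}{4}$ ($l = -3 + \frac{1}{4} \left(-9\right) = -3 - \frac{9}{4} = - \frac{21}{4} \approx -5.25$)
$\left(\frac{4}{-9} + \frac{3}{l}\right) 7 \left(-15\right) = \left(\frac{4}{-9} + \frac{3}{- \frac{21}{4}}\right) 7 \left(-15\right) = \left(4 \left(- \frac{1}{9}\right) + 3 \left(- \frac{4}{21}\right)\right) 7 \left(-15\right) = \left(- \frac{4}{9} - \frac{4}{7}\right) 7 \left(-15\right) = \left(- \frac{64}{63}\right) 7 \left(-15\right) = \left(- \frac{64}{9}\right) \left(-15\right) = \frac{320}{3}$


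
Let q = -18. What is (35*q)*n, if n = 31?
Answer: -19530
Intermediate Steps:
(35*q)*n = (35*(-18))*31 = -630*31 = -19530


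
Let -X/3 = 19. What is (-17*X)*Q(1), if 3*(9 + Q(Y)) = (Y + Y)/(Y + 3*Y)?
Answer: -17119/2 ≈ -8559.5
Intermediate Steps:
Q(Y) = -53/6 (Q(Y) = -9 + ((Y + Y)/(Y + 3*Y))/3 = -9 + ((2*Y)/((4*Y)))/3 = -9 + ((2*Y)*(1/(4*Y)))/3 = -9 + (1/3)*(1/2) = -9 + 1/6 = -53/6)
X = -57 (X = -3*19 = -57)
(-17*X)*Q(1) = -17*(-57)*(-53/6) = 969*(-53/6) = -17119/2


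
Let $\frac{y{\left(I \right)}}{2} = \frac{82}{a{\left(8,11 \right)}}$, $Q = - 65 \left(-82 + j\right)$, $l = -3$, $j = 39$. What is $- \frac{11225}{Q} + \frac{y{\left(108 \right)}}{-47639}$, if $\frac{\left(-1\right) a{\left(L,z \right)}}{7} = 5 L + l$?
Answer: $- \frac{27699843069}{6897222059} \approx -4.0161$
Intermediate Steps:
$a{\left(L,z \right)} = 21 - 35 L$ ($a{\left(L,z \right)} = - 7 \left(5 L - 3\right) = - 7 \left(-3 + 5 L\right) = 21 - 35 L$)
$Q = 2795$ ($Q = - 65 \left(-82 + 39\right) = \left(-65\right) \left(-43\right) = 2795$)
$y{\left(I \right)} = - \frac{164}{259}$ ($y{\left(I \right)} = 2 \frac{82}{21 - 280} = 2 \frac{82}{-259} = 2 \cdot 82 \left(- \frac{1}{259}\right) = 2 \left(- \frac{82}{259}\right) = - \frac{164}{259}$)
$- \frac{11225}{Q} + \frac{y{\left(108 \right)}}{-47639} = - \frac{11225}{2795} - \frac{164}{259 \left(-47639\right)} = \left(-11225\right) \frac{1}{2795} - - \frac{164}{12338501} = - \frac{2245}{559} + \frac{164}{12338501} = - \frac{27699843069}{6897222059}$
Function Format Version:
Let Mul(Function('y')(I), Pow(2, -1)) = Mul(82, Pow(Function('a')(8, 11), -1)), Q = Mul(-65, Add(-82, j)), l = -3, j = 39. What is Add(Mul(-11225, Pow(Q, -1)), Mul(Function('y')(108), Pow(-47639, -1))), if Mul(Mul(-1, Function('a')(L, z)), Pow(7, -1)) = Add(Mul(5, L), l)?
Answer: Rational(-27699843069, 6897222059) ≈ -4.0161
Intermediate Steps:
Function('a')(L, z) = Add(21, Mul(-35, L)) (Function('a')(L, z) = Mul(-7, Add(Mul(5, L), -3)) = Mul(-7, Add(-3, Mul(5, L))) = Add(21, Mul(-35, L)))
Q = 2795 (Q = Mul(-65, Add(-82, 39)) = Mul(-65, -43) = 2795)
Function('y')(I) = Rational(-164, 259) (Function('y')(I) = Mul(2, Mul(82, Pow(Add(21, Mul(-35, 8)), -1))) = Mul(2, Mul(82, Pow(Add(21, -280), -1))) = Mul(2, Mul(82, Pow(-259, -1))) = Mul(2, Mul(82, Rational(-1, 259))) = Mul(2, Rational(-82, 259)) = Rational(-164, 259))
Add(Mul(-11225, Pow(Q, -1)), Mul(Function('y')(108), Pow(-47639, -1))) = Add(Mul(-11225, Pow(2795, -1)), Mul(Rational(-164, 259), Pow(-47639, -1))) = Add(Mul(-11225, Rational(1, 2795)), Mul(Rational(-164, 259), Rational(-1, 47639))) = Add(Rational(-2245, 559), Rational(164, 12338501)) = Rational(-27699843069, 6897222059)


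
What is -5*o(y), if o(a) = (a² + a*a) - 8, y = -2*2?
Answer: -120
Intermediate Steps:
y = -4
o(a) = -8 + 2*a² (o(a) = (a² + a²) - 8 = 2*a² - 8 = -8 + 2*a²)
-5*o(y) = -5*(-8 + 2*(-4)²) = -5*(-8 + 2*16) = -5*(-8 + 32) = -5*24 = -120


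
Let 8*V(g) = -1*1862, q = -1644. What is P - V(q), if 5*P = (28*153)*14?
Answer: 244559/20 ≈ 12228.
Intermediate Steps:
P = 59976/5 (P = ((28*153)*14)/5 = (4284*14)/5 = (⅕)*59976 = 59976/5 ≈ 11995.)
V(g) = -931/4 (V(g) = (-1*1862)/8 = (⅛)*(-1862) = -931/4)
P - V(q) = 59976/5 - 1*(-931/4) = 59976/5 + 931/4 = 244559/20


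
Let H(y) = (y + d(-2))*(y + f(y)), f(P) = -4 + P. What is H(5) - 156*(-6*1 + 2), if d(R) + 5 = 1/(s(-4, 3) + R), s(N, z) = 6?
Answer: 1251/2 ≈ 625.50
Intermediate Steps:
d(R) = -5 + 1/(6 + R)
H(y) = (-4 + 2*y)*(-19/4 + y) (H(y) = (y + (-29 - 5*(-2))/(6 - 2))*(y + (-4 + y)) = (y + (-29 + 10)/4)*(-4 + 2*y) = (y + (¼)*(-19))*(-4 + 2*y) = (y - 19/4)*(-4 + 2*y) = (-19/4 + y)*(-4 + 2*y) = (-4 + 2*y)*(-19/4 + y))
H(5) - 156*(-6*1 + 2) = (19 + 2*5² - 27/2*5) - 156*(-6*1 + 2) = (19 + 2*25 - 135/2) - 156*(-6 + 2) = (19 + 50 - 135/2) - 156*(-4) = 3/2 + 624 = 1251/2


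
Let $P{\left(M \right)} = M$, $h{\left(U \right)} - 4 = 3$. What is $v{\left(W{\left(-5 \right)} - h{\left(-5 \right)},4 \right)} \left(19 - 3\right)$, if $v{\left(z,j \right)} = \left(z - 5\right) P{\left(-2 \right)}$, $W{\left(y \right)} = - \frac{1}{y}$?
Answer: $\frac{1888}{5} \approx 377.6$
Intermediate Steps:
$h{\left(U \right)} = 7$ ($h{\left(U \right)} = 4 + 3 = 7$)
$v{\left(z,j \right)} = 10 - 2 z$ ($v{\left(z,j \right)} = \left(z - 5\right) \left(-2\right) = \left(-5 + z\right) \left(-2\right) = 10 - 2 z$)
$v{\left(W{\left(-5 \right)} - h{\left(-5 \right)},4 \right)} \left(19 - 3\right) = \left(10 - 2 \left(- \frac{1}{-5} - 7\right)\right) \left(19 - 3\right) = \left(10 - 2 \left(\left(-1\right) \left(- \frac{1}{5}\right) - 7\right)\right) 16 = \left(10 - 2 \left(\frac{1}{5} - 7\right)\right) 16 = \left(10 - - \frac{68}{5}\right) 16 = \left(10 + \frac{68}{5}\right) 16 = \frac{118}{5} \cdot 16 = \frac{1888}{5}$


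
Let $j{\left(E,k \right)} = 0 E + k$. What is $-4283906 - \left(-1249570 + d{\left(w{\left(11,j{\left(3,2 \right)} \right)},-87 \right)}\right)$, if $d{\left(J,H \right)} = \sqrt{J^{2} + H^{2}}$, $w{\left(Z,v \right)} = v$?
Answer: $-3034336 - \sqrt{7573} \approx -3.0344 \cdot 10^{6}$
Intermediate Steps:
$j{\left(E,k \right)} = k$ ($j{\left(E,k \right)} = 0 + k = k$)
$d{\left(J,H \right)} = \sqrt{H^{2} + J^{2}}$
$-4283906 - \left(-1249570 + d{\left(w{\left(11,j{\left(3,2 \right)} \right)},-87 \right)}\right) = -4283906 - \left(-1249570 + \sqrt{\left(-87\right)^{2} + 2^{2}}\right) = -4283906 - \left(-1249570 + \sqrt{7569 + 4}\right) = -4283906 - \left(-1249570 + \sqrt{7573}\right) = -4283906 + \left(1249570 - \sqrt{7573}\right) = -3034336 - \sqrt{7573}$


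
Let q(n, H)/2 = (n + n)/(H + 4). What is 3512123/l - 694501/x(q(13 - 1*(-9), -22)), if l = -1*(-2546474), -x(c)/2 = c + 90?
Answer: 7961069613851/1950599084 ≈ 4081.3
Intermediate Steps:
q(n, H) = 4*n/(4 + H) (q(n, H) = 2*((n + n)/(H + 4)) = 2*((2*n)/(4 + H)) = 2*(2*n/(4 + H)) = 4*n/(4 + H))
x(c) = -180 - 2*c (x(c) = -2*(c + 90) = -2*(90 + c) = -180 - 2*c)
l = 2546474
3512123/l - 694501/x(q(13 - 1*(-9), -22)) = 3512123/2546474 - 694501/(-180 - 8*(13 - 1*(-9))/(4 - 22)) = 3512123*(1/2546474) - 694501/(-180 - 8*(13 + 9)/(-18)) = 3512123/2546474 - 694501/(-180 - 8*22*(-1)/18) = 3512123/2546474 - 694501/(-180 - 2*(-44/9)) = 3512123/2546474 - 694501/(-180 + 88/9) = 3512123/2546474 - 694501/(-1532/9) = 3512123/2546474 - 694501*(-9/1532) = 3512123/2546474 + 6250509/1532 = 7961069613851/1950599084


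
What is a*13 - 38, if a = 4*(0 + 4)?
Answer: 170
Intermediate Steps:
a = 16 (a = 4*4 = 16)
a*13 - 38 = 16*13 - 38 = 208 - 38 = 170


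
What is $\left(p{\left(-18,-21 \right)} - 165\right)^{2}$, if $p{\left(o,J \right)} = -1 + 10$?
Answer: $24336$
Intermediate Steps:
$p{\left(o,J \right)} = 9$
$\left(p{\left(-18,-21 \right)} - 165\right)^{2} = \left(9 - 165\right)^{2} = \left(-156\right)^{2} = 24336$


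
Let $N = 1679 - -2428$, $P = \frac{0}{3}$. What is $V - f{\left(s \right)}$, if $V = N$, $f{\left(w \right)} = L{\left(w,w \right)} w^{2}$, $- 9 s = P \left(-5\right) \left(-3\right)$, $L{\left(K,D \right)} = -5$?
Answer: $4107$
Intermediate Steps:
$P = 0$ ($P = 0 \cdot \frac{1}{3} = 0$)
$s = 0$ ($s = - \frac{0 \left(-5\right) \left(-3\right)}{9} = - \frac{0 \left(-3\right)}{9} = \left(- \frac{1}{9}\right) 0 = 0$)
$f{\left(w \right)} = - 5 w^{2}$
$N = 4107$ ($N = 1679 + 2428 = 4107$)
$V = 4107$
$V - f{\left(s \right)} = 4107 - - 5 \cdot 0^{2} = 4107 - \left(-5\right) 0 = 4107 - 0 = 4107 + 0 = 4107$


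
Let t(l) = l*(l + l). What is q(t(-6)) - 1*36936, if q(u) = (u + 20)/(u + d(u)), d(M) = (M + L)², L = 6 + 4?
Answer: -62754241/1699 ≈ -36936.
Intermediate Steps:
L = 10
t(l) = 2*l² (t(l) = l*(2*l) = 2*l²)
d(M) = (10 + M)² (d(M) = (M + 10)² = (10 + M)²)
q(u) = (20 + u)/(u + (10 + u)²) (q(u) = (u + 20)/(u + (10 + u)²) = (20 + u)/(u + (10 + u)²))
q(t(-6)) - 1*36936 = (20 + 2*(-6)²)/(2*(-6)² + (10 + 2*(-6)²)²) - 1*36936 = (20 + 2*36)/(2*36 + (10 + 2*36)²) - 36936 = (20 + 72)/(72 + (10 + 72)²) - 36936 = 92/(72 + 82²) - 36936 = 92/(72 + 6724) - 36936 = 92/6796 - 36936 = (1/6796)*92 - 36936 = 23/1699 - 36936 = -62754241/1699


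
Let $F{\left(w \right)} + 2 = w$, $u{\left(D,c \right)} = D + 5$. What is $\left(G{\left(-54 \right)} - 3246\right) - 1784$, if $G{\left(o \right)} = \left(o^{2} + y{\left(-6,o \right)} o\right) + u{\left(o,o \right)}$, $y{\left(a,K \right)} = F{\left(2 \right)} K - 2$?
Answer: $-2055$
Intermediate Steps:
$u{\left(D,c \right)} = 5 + D$
$F{\left(w \right)} = -2 + w$
$y{\left(a,K \right)} = -2$ ($y{\left(a,K \right)} = \left(-2 + 2\right) K - 2 = 0 K - 2 = 0 - 2 = -2$)
$G{\left(o \right)} = 5 + o^{2} - o$ ($G{\left(o \right)} = \left(o^{2} - 2 o\right) + \left(5 + o\right) = 5 + o^{2} - o$)
$\left(G{\left(-54 \right)} - 3246\right) - 1784 = \left(\left(5 + \left(-54\right)^{2} - -54\right) - 3246\right) - 1784 = \left(\left(5 + 2916 + 54\right) - 3246\right) - 1784 = \left(2975 - 3246\right) - 1784 = -271 - 1784 = -2055$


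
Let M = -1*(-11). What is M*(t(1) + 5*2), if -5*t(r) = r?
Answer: 539/5 ≈ 107.80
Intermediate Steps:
M = 11
t(r) = -r/5
M*(t(1) + 5*2) = 11*(-⅕*1 + 5*2) = 11*(-⅕ + 10) = 11*(49/5) = 539/5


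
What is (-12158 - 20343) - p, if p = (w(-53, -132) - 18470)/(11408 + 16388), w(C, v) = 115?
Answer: -903379441/27796 ≈ -32500.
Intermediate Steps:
p = -18355/27796 (p = (115 - 18470)/(11408 + 16388) = -18355/27796 ≈ -0.66035)
(-12158 - 20343) - p = (-12158 - 20343) - 1*(-18355/27796) = -32501 + 18355/27796 = -903379441/27796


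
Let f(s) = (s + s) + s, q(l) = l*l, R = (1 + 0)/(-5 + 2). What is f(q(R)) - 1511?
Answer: -4532/3 ≈ -1510.7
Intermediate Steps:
R = -⅓ (R = 1/(-3) = 1*(-⅓) = -⅓ ≈ -0.33333)
q(l) = l²
f(s) = 3*s (f(s) = 2*s + s = 3*s)
f(q(R)) - 1511 = 3*(-⅓)² - 1511 = 3*(⅑) - 1511 = ⅓ - 1511 = -4532/3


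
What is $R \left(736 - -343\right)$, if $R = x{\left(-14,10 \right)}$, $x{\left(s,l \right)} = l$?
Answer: $10790$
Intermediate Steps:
$R = 10$
$R \left(736 - -343\right) = 10 \left(736 - -343\right) = 10 \left(736 + 343\right) = 10 \cdot 1079 = 10790$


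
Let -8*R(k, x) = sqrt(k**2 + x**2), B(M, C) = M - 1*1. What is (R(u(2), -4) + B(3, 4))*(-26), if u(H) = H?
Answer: -52 + 13*sqrt(5)/2 ≈ -37.466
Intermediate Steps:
B(M, C) = -1 + M (B(M, C) = M - 1 = -1 + M)
R(k, x) = -sqrt(k**2 + x**2)/8
(R(u(2), -4) + B(3, 4))*(-26) = (-sqrt(2**2 + (-4)**2)/8 + (-1 + 3))*(-26) = (-sqrt(4 + 16)/8 + 2)*(-26) = (-sqrt(5)/4 + 2)*(-26) = (2 - sqrt(5)/4)*(-26) = -52 + 13*sqrt(5)/2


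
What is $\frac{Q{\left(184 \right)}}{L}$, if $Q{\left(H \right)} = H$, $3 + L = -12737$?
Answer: $- \frac{46}{3185} \approx -0.014443$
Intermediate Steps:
$L = -12740$ ($L = -3 - 12737 = -12740$)
$\frac{Q{\left(184 \right)}}{L} = \frac{184}{-12740} = 184 \left(- \frac{1}{12740}\right) = - \frac{46}{3185}$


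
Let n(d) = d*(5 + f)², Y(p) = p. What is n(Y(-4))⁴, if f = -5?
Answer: 0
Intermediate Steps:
n(d) = 0 (n(d) = d*(5 - 5)² = d*0² = d*0 = 0)
n(Y(-4))⁴ = 0⁴ = 0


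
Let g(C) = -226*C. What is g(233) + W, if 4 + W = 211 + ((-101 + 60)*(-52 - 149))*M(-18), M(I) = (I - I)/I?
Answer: -52451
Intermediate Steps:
M(I) = 0 (M(I) = 0/I = 0)
W = 207 (W = -4 + (211 + ((-101 + 60)*(-52 - 149))*0) = -4 + (211 - 41*(-201)*0) = -4 + (211 + 8241*0) = -4 + (211 + 0) = -4 + 211 = 207)
g(233) + W = -226*233 + 207 = -52658 + 207 = -52451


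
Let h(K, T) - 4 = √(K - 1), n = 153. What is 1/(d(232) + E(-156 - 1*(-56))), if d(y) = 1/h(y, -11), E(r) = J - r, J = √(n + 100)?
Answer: (4 + √231)/(1 + (4 + √231)*(100 + √253)) ≈ 0.0086238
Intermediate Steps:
J = √253 (J = √(153 + 100) = √253 ≈ 15.906)
h(K, T) = 4 + √(-1 + K) (h(K, T) = 4 + √(K - 1) = 4 + √(-1 + K))
E(r) = √253 - r
d(y) = 1/(4 + √(-1 + y))
1/(d(232) + E(-156 - 1*(-56))) = 1/(1/(4 + √(-1 + 232)) + (√253 - (-156 - 1*(-56)))) = 1/(1/(4 + √231) + (√253 - (-156 + 56))) = 1/(1/(4 + √231) + (√253 - 1*(-100))) = 1/(1/(4 + √231) + (√253 + 100)) = 1/(1/(4 + √231) + (100 + √253)) = 1/(100 + √253 + 1/(4 + √231))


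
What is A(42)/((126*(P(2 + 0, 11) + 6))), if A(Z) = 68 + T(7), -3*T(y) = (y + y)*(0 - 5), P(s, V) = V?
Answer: 137/3213 ≈ 0.042639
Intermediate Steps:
T(y) = 10*y/3 (T(y) = -(y + y)*(0 - 5)/3 = -2*y*(-5)/3 = -(-10)*y/3 = 10*y/3)
A(Z) = 274/3 (A(Z) = 68 + (10/3)*7 = 68 + 70/3 = 274/3)
A(42)/((126*(P(2 + 0, 11) + 6))) = 274/(3*((126*(11 + 6)))) = 274/(3*((126*17))) = (274/3)/2142 = (274/3)*(1/2142) = 137/3213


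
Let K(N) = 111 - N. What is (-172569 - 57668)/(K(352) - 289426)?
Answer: 32891/41381 ≈ 0.79483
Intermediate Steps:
(-172569 - 57668)/(K(352) - 289426) = (-172569 - 57668)/((111 - 1*352) - 289426) = -230237/((111 - 352) - 289426) = -230237/(-241 - 289426) = -230237/(-289667) = -230237*(-1/289667) = 32891/41381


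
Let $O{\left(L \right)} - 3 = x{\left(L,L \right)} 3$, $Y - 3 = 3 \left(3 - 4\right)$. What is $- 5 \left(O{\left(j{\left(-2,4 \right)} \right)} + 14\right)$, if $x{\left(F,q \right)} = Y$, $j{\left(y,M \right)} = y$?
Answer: $-85$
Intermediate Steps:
$Y = 0$ ($Y = 3 + 3 \left(3 - 4\right) = 3 + 3 \left(-1\right) = 3 - 3 = 0$)
$x{\left(F,q \right)} = 0$
$O{\left(L \right)} = 3$ ($O{\left(L \right)} = 3 + 0 \cdot 3 = 3 + 0 = 3$)
$- 5 \left(O{\left(j{\left(-2,4 \right)} \right)} + 14\right) = - 5 \left(3 + 14\right) = \left(-5\right) 17 = -85$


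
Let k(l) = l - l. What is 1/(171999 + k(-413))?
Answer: 1/171999 ≈ 5.8140e-6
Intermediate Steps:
k(l) = 0
1/(171999 + k(-413)) = 1/(171999 + 0) = 1/171999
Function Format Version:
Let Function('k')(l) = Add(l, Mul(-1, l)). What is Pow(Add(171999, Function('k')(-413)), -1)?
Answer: Rational(1, 171999) ≈ 5.8140e-6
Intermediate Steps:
Function('k')(l) = 0
Pow(Add(171999, Function('k')(-413)), -1) = Pow(Add(171999, 0), -1) = Pow(171999, -1) = Rational(1, 171999)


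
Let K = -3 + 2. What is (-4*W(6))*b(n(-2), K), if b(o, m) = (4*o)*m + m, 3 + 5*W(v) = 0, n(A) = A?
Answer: 84/5 ≈ 16.800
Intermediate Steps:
K = -1
W(v) = -⅗ (W(v) = -⅗ + (⅕)*0 = -⅗ + 0 = -⅗)
b(o, m) = m + 4*m*o (b(o, m) = 4*m*o + m = m + 4*m*o)
(-4*W(6))*b(n(-2), K) = (-4*(-⅗))*(-(1 + 4*(-2))) = 12*(-(1 - 8))/5 = 12*(-1*(-7))/5 = (12/5)*7 = 84/5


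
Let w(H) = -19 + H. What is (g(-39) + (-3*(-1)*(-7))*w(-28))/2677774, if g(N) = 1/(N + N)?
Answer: 76985/208866372 ≈ 0.00036858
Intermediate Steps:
g(N) = 1/(2*N)
(g(-39) + (-3*(-1)*(-7))*w(-28))/2677774 = ((1/2)/(-39) + (-3*(-1)*(-7))*(-19 - 28))/2677774 = ((1/2)*(-1/39) + (3*(-7))*(-47))*(1/2677774) = (-1/78 - 21*(-47))*(1/2677774) = (-1/78 + 987)*(1/2677774) = (76985/78)*(1/2677774) = 76985/208866372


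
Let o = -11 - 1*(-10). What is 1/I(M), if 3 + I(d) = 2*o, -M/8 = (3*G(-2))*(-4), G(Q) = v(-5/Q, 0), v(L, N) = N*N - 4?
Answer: -⅕ ≈ -0.20000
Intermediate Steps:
v(L, N) = -4 + N² (v(L, N) = N² - 4 = -4 + N²)
G(Q) = -4 (G(Q) = -4 + 0² = -4 + 0 = -4)
o = -1 (o = -11 + 10 = -1)
M = -384 (M = -8*3*(-4)*(-4) = -(-96)*(-4) = -8*48 = -384)
I(d) = -5 (I(d) = -3 + 2*(-1) = -3 - 2 = -5)
1/I(M) = 1/(-5) = -⅕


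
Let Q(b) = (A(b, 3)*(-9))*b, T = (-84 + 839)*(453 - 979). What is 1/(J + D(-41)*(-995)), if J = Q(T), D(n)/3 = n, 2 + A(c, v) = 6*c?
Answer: -1/8516467818555 ≈ -1.1742e-13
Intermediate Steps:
T = -397130 (T = 755*(-526) = -397130)
A(c, v) = -2 + 6*c
D(n) = 3*n
Q(b) = b*(18 - 54*b) (Q(b) = ((-2 + 6*b)*(-9))*b = (18 - 54*b)*b = b*(18 - 54*b))
J = -8516467940940 (J = 18*(-397130)*(1 - 3*(-397130)) = 18*(-397130)*(1 + 1191390) = 18*(-397130)*1191391 = -8516467940940)
1/(J + D(-41)*(-995)) = 1/(-8516467940940 + (3*(-41))*(-995)) = 1/(-8516467940940 - 123*(-995)) = 1/(-8516467940940 + 122385) = 1/(-8516467818555) = -1/8516467818555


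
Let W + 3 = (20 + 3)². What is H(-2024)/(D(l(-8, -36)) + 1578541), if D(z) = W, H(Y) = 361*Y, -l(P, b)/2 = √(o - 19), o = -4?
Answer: -730664/1579067 ≈ -0.46272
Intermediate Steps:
W = 526 (W = -3 + (20 + 3)² = -3 + 23² = -3 + 529 = 526)
l(P, b) = -2*I*√23 (l(P, b) = -2*√(-4 - 19) = -2*I*√23)
D(z) = 526
H(-2024)/(D(l(-8, -36)) + 1578541) = (361*(-2024))/(526 + 1578541) = -730664/1579067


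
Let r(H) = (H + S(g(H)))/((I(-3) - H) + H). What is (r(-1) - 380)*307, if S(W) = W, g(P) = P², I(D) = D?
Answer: -116660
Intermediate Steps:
r(H) = -H/3 - H²/3 (r(H) = (H + H²)/((-3 - H) + H) = (H + H²)/(-3) = (H + H²)*(-⅓) = -H/3 - H²/3)
(r(-1) - 380)*307 = ((⅓)*(-1)*(-1 - 1*(-1)) - 380)*307 = ((⅓)*(-1)*(-1 + 1) - 380)*307 = ((⅓)*(-1)*0 - 380)*307 = (0 - 380)*307 = -380*307 = -116660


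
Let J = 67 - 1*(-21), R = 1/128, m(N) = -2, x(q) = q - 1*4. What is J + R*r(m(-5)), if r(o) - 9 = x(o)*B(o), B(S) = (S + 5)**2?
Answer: 11219/128 ≈ 87.648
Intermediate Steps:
B(S) = (5 + S)**2
x(q) = -4 + q (x(q) = q - 4 = -4 + q)
r(o) = 9 + (5 + o)**2*(-4 + o) (r(o) = 9 + (-4 + o)*(5 + o)**2 = 9 + (5 + o)**2*(-4 + o))
R = 1/128 ≈ 0.0078125
J = 88 (J = 67 + 21 = 88)
J + R*r(m(-5)) = 88 + (9 + (5 - 2)**2*(-4 - 2))/128 = 88 + (9 + 3**2*(-6))/128 = 88 + (9 + 9*(-6))/128 = 88 + (9 - 54)/128 = 88 + (1/128)*(-45) = 88 - 45/128 = 11219/128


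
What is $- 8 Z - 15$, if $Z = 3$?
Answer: $-39$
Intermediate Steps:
$- 8 Z - 15 = \left(-8\right) 3 - 15 = -24 - 15 = -39$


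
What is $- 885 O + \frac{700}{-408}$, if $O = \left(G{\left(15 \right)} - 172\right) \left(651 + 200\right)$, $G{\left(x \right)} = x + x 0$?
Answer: $\frac{12060703715}{102} \approx 1.1824 \cdot 10^{8}$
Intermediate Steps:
$G{\left(x \right)} = x$ ($G{\left(x \right)} = x + 0 = x$)
$O = -133607$ ($O = \left(15 - 172\right) \left(651 + 200\right) = \left(-157\right) 851 = -133607$)
$- 885 O + \frac{700}{-408} = \left(-885\right) \left(-133607\right) + \frac{700}{-408} = 118242195 + 700 \left(- \frac{1}{408}\right) = 118242195 - \frac{175}{102} = \frac{12060703715}{102}$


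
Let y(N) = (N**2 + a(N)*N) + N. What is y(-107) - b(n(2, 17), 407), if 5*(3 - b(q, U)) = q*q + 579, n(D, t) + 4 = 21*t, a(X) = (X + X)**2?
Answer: -24318977/5 ≈ -4.8638e+6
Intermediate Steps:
a(X) = 4*X**2 (a(X) = (2*X)**2 = 4*X**2)
n(D, t) = -4 + 21*t
y(N) = N + N**2 + 4*N**3 (y(N) = (N**2 + (4*N**2)*N) + N = (N**2 + 4*N**3) + N = N + N**2 + 4*N**3)
b(q, U) = -564/5 - q**2/5 (b(q, U) = 3 - (q*q + 579)/5 = 3 - (q**2 + 579)/5 = 3 - (579 + q**2)/5 = 3 + (-579/5 - q**2/5) = -564/5 - q**2/5)
y(-107) - b(n(2, 17), 407) = -107*(1 - 107 + 4*(-107)**2) - (-564/5 - (-4 + 21*17)**2/5) = -107*(1 - 107 + 4*11449) - (-564/5 - (-4 + 357)**2/5) = -107*(1 - 107 + 45796) - (-564/5 - 1/5*353**2) = -107*45690 - (-564/5 - 1/5*124609) = -4888830 - (-564/5 - 124609/5) = -4888830 - 1*(-125173/5) = -4888830 + 125173/5 = -24318977/5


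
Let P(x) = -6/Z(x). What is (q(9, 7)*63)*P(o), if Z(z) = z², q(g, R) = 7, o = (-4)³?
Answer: -1323/2048 ≈ -0.64600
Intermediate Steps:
o = -64
P(x) = -6/x²
(q(9, 7)*63)*P(o) = (7*63)*(-6/(-64)²) = 441*(-6*1/4096) = 441*(-3/2048) = -1323/2048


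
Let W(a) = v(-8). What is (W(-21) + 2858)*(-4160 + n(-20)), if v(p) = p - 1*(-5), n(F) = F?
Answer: -11933900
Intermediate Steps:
v(p) = 5 + p (v(p) = p + 5 = 5 + p)
W(a) = -3 (W(a) = 5 - 8 = -3)
(W(-21) + 2858)*(-4160 + n(-20)) = (-3 + 2858)*(-4160 - 20) = 2855*(-4180) = -11933900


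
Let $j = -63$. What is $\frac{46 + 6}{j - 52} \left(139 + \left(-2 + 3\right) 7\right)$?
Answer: $- \frac{7592}{115} \approx -66.017$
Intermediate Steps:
$\frac{46 + 6}{j - 52} \left(139 + \left(-2 + 3\right) 7\right) = \frac{46 + 6}{-63 - 52} \left(139 + \left(-2 + 3\right) 7\right) = \frac{52}{-115} \left(139 + 1 \cdot 7\right) = 52 \left(- \frac{1}{115}\right) \left(139 + 7\right) = \left(- \frac{52}{115}\right) 146 = - \frac{7592}{115}$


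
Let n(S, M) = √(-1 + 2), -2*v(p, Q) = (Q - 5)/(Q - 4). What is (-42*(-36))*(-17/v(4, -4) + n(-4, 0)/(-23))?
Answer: 1049496/23 ≈ 45630.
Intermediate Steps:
v(p, Q) = -(-5 + Q)/(2*(-4 + Q)) (v(p, Q) = -(Q - 5)/(2*(Q - 4)) = -(-5 + Q)/(2*(-4 + Q)))
n(S, M) = 1 (n(S, M) = √1 = 1)
(-42*(-36))*(-17/v(4, -4) + n(-4, 0)/(-23)) = (-42*(-36))*(-17*2*(-4 - 4)/(5 - 1*(-4)) + 1/(-23)) = 1512*(-17*(-16/(5 + 4)) + 1*(-1/23)) = 1512*(-17/((½)*(-⅛)*9) - 1/23) = 1512*(-17/(-9/16) - 1/23) = 1512*(-17*(-16/9) - 1/23) = 1512*(272/9 - 1/23) = 1512*(6247/207) = 1049496/23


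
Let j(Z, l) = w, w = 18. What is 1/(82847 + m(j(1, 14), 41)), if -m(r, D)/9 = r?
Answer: 1/82685 ≈ 1.2094e-5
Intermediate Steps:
j(Z, l) = 18
m(r, D) = -9*r
1/(82847 + m(j(1, 14), 41)) = 1/(82847 - 9*18) = 1/(82847 - 162) = 1/82685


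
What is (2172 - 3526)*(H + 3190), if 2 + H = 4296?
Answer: -10133336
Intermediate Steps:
H = 4294 (H = -2 + 4296 = 4294)
(2172 - 3526)*(H + 3190) = (2172 - 3526)*(4294 + 3190) = -1354*7484 = -10133336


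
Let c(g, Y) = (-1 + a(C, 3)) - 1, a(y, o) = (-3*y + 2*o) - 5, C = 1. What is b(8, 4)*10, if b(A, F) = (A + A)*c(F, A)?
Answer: -640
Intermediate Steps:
a(y, o) = -5 - 3*y + 2*o
c(g, Y) = -4 (c(g, Y) = (-1 + (-5 - 3*1 + 2*3)) - 1 = (-1 + (-5 - 3 + 6)) - 1 = (-1 - 2) - 1 = -3 - 1 = -4)
b(A, F) = -8*A (b(A, F) = (A + A)*(-4) = (2*A)*(-4) = -8*A)
b(8, 4)*10 = -8*8*10 = -64*10 = -640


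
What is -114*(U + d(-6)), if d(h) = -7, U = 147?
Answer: -15960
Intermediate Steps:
-114*(U + d(-6)) = -114*(147 - 7) = -114*140 = -15960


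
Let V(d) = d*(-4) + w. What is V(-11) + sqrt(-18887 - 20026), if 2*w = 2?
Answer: 45 + I*sqrt(38913) ≈ 45.0 + 197.26*I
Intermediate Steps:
w = 1 (w = (1/2)*2 = 1)
V(d) = 1 - 4*d (V(d) = d*(-4) + 1 = -4*d + 1 = 1 - 4*d)
V(-11) + sqrt(-18887 - 20026) = (1 - 4*(-11)) + sqrt(-18887 - 20026) = (1 + 44) + sqrt(-38913) = 45 + I*sqrt(38913)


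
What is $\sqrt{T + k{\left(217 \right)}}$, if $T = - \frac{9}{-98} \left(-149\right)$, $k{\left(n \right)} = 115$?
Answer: $\frac{\sqrt{19858}}{14} \approx 10.066$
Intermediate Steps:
$T = - \frac{1341}{98}$ ($T = \left(-9\right) \left(- \frac{1}{98}\right) \left(-149\right) = \frac{9}{98} \left(-149\right) = - \frac{1341}{98} \approx -13.684$)
$\sqrt{T + k{\left(217 \right)}} = \sqrt{- \frac{1341}{98} + 115} = \sqrt{\frac{9929}{98}} = \frac{\sqrt{19858}}{14}$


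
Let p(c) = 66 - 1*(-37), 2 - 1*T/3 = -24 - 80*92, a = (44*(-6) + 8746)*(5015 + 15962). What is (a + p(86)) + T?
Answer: 177949175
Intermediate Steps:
a = 177926914 (a = (-264 + 8746)*20977 = 8482*20977 = 177926914)
T = 22158 (T = 6 - 3*(-24 - 80*92) = 6 - 3*(-24 - 7360) = 6 - 3*(-7384) = 6 + 22152 = 22158)
p(c) = 103 (p(c) = 66 + 37 = 103)
(a + p(86)) + T = (177926914 + 103) + 22158 = 177927017 + 22158 = 177949175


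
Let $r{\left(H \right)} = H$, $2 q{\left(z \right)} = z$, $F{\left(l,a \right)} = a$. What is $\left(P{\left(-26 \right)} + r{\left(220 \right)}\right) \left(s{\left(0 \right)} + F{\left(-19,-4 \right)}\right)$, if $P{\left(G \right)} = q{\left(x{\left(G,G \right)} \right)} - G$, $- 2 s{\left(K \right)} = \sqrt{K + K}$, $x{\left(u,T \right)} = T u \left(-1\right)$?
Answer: $368$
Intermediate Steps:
$x{\left(u,T \right)} = - T u$
$q{\left(z \right)} = \frac{z}{2}$
$s{\left(K \right)} = - \frac{\sqrt{2} \sqrt{K}}{2}$ ($s{\left(K \right)} = - \frac{\sqrt{K + K}}{2} = - \frac{\sqrt{2 K}}{2} = - \frac{\sqrt{2} \sqrt{K}}{2}$)
$P{\left(G \right)} = - G - \frac{G^{2}}{2}$ ($P{\left(G \right)} = \frac{\left(-1\right) G G}{2} - G = \frac{\left(-1\right) G^{2}}{2} - G = - \frac{G^{2}}{2} - G = - G - \frac{G^{2}}{2}$)
$\left(P{\left(-26 \right)} + r{\left(220 \right)}\right) \left(s{\left(0 \right)} + F{\left(-19,-4 \right)}\right) = \left(\frac{1}{2} \left(-26\right) \left(-2 - -26\right) + 220\right) \left(- \frac{\sqrt{2} \sqrt{0}}{2} - 4\right) = \left(\frac{1}{2} \left(-26\right) \left(-2 + 26\right) + 220\right) \left(\left(- \frac{1}{2}\right) \sqrt{2} \cdot 0 - 4\right) = \left(\frac{1}{2} \left(-26\right) 24 + 220\right) \left(0 - 4\right) = \left(-312 + 220\right) \left(-4\right) = \left(-92\right) \left(-4\right) = 368$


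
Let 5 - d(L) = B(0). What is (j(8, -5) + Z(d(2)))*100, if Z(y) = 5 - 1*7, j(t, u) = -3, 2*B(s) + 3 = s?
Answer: -500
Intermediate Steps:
B(s) = -3/2 + s/2
d(L) = 13/2 (d(L) = 5 - (-3/2 + (½)*0) = 5 - (-3/2 + 0) = 5 - 1*(-3/2) = 5 + 3/2 = 13/2)
Z(y) = -2 (Z(y) = 5 - 7 = -2)
(j(8, -5) + Z(d(2)))*100 = (-3 - 2)*100 = -5*100 = -500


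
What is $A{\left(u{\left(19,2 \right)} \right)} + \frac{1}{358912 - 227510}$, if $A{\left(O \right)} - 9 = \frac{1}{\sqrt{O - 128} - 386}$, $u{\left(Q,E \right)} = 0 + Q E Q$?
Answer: $\frac{87726151833}{9750159802} - \frac{3 \sqrt{66}}{148402} \approx 8.9972$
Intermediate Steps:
$u{\left(Q,E \right)} = E Q^{2}$ ($u{\left(Q,E \right)} = 0 + E Q^{2} = E Q^{2}$)
$A{\left(O \right)} = 9 + \frac{1}{-386 + \sqrt{-128 + O}}$ ($A{\left(O \right)} = 9 + \frac{1}{\sqrt{O - 128} - 386} = 9 + \frac{1}{\sqrt{-128 + O} - 386} = 9 + \frac{1}{-386 + \sqrt{-128 + O}}$)
$A{\left(u{\left(19,2 \right)} \right)} + \frac{1}{358912 - 227510} = \frac{-3473 + 9 \sqrt{-128 + 2 \cdot 19^{2}}}{-386 + \sqrt{-128 + 2 \cdot 19^{2}}} + \frac{1}{358912 - 227510} = \frac{-3473 + 9 \sqrt{-128 + 2 \cdot 361}}{-386 + \sqrt{-128 + 2 \cdot 361}} + \frac{1}{131402} = \frac{-3473 + 9 \sqrt{-128 + 722}}{-386 + \sqrt{-128 + 722}} + \frac{1}{131402} = \frac{-3473 + 9 \sqrt{594}}{-386 + \sqrt{594}} + \frac{1}{131402} = \frac{-3473 + 9 \cdot 3 \sqrt{66}}{-386 + 3 \sqrt{66}} + \frac{1}{131402} = \frac{-3473 + 27 \sqrt{66}}{-386 + 3 \sqrt{66}} + \frac{1}{131402} = \frac{1}{131402} + \frac{-3473 + 27 \sqrt{66}}{-386 + 3 \sqrt{66}}$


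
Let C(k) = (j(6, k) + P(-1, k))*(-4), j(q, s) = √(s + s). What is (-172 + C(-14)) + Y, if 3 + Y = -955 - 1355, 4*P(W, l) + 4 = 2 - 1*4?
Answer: -2479 - 8*I*√7 ≈ -2479.0 - 21.166*I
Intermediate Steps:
P(W, l) = -3/2 (P(W, l) = -1 + (2 - 1*4)/4 = -1 + (2 - 4)/4 = -1 + (¼)*(-2) = -1 - ½ = -3/2)
Y = -2313 (Y = -3 + (-955 - 1355) = -3 - 2310 = -2313)
j(q, s) = √2*√s (j(q, s) = √(2*s) = √2*√s)
C(k) = 6 - 4*√2*√k (C(k) = (√2*√k - 3/2)*(-4) = (-3/2 + √2*√k)*(-4) = 6 - 4*√2*√k)
(-172 + C(-14)) + Y = (-172 + (6 - 4*√2*√(-14))) - 2313 = (-172 + (6 - 4*√2*I*√14)) - 2313 = (-172 + (6 - 8*I*√7)) - 2313 = (-166 - 8*I*√7) - 2313 = -2479 - 8*I*√7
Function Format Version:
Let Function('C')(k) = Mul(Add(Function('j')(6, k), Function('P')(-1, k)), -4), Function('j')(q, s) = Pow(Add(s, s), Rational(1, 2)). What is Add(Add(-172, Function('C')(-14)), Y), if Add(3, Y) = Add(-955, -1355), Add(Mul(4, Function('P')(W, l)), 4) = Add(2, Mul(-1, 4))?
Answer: Add(-2479, Mul(-8, I, Pow(7, Rational(1, 2)))) ≈ Add(-2479.0, Mul(-21.166, I))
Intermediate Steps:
Function('P')(W, l) = Rational(-3, 2) (Function('P')(W, l) = Add(-1, Mul(Rational(1, 4), Add(2, Mul(-1, 4)))) = Add(-1, Mul(Rational(1, 4), Add(2, -4))) = Add(-1, Mul(Rational(1, 4), -2)) = Add(-1, Rational(-1, 2)) = Rational(-3, 2))
Y = -2313 (Y = Add(-3, Add(-955, -1355)) = Add(-3, -2310) = -2313)
Function('j')(q, s) = Mul(Pow(2, Rational(1, 2)), Pow(s, Rational(1, 2))) (Function('j')(q, s) = Pow(Mul(2, s), Rational(1, 2)) = Mul(Pow(2, Rational(1, 2)), Pow(s, Rational(1, 2))))
Function('C')(k) = Add(6, Mul(-4, Pow(2, Rational(1, 2)), Pow(k, Rational(1, 2)))) (Function('C')(k) = Mul(Add(Mul(Pow(2, Rational(1, 2)), Pow(k, Rational(1, 2))), Rational(-3, 2)), -4) = Mul(Add(Rational(-3, 2), Mul(Pow(2, Rational(1, 2)), Pow(k, Rational(1, 2)))), -4) = Add(6, Mul(-4, Pow(2, Rational(1, 2)), Pow(k, Rational(1, 2)))))
Add(Add(-172, Function('C')(-14)), Y) = Add(Add(-172, Add(6, Mul(-4, Pow(2, Rational(1, 2)), Pow(-14, Rational(1, 2))))), -2313) = Add(Add(-172, Add(6, Mul(-4, Pow(2, Rational(1, 2)), Mul(I, Pow(14, Rational(1, 2)))))), -2313) = Add(Add(-172, Add(6, Mul(-8, I, Pow(7, Rational(1, 2))))), -2313) = Add(Add(-166, Mul(-8, I, Pow(7, Rational(1, 2)))), -2313) = Add(-2479, Mul(-8, I, Pow(7, Rational(1, 2))))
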